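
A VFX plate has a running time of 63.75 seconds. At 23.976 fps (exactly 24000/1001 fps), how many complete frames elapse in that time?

Frames = 63.75 × 24000/1001 = 1530000/1001 ≈ 1528.4715.
Complete frames: 1528.

1528 frames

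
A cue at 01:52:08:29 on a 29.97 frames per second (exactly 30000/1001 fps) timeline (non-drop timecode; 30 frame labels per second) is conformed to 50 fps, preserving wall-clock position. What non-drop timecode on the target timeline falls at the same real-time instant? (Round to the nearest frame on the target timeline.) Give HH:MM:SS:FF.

01:52:15:35

Source frame index: (1×3600 + 52×60 + 8) × 30 + 29 = 201869.
Real time: 201869 / (30000/1001) = 202070869/30000 s.
Target frame: (202070869/30000) × (50) = 202070869/600 ≈ 336784.782 → 336785.
At 50 labels/s: frame 336785 → 01:52:15:35.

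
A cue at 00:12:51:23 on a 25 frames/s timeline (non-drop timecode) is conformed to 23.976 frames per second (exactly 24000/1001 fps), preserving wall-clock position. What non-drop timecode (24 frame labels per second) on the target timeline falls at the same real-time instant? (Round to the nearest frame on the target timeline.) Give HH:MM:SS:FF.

00:12:51:04

Source frame index: (0×3600 + 12×60 + 51) × 25 + 23 = 19298.
Real time: 19298 / (25) = 19298/25 s.
Target frame: (19298/25) × (24000/1001) = 18526080/1001 ≈ 18507.572 → 18508.
At 24 labels/s: frame 18508 → 00:12:51:04.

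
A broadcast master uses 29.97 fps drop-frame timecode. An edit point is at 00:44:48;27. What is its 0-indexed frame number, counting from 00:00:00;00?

80587

As if non-drop at 30 labels/s: (0 × 3600 + 44 × 60 + 48) × 30 + 27 = 80667.
Minute boundaries passed: 44; those not divisible by 10: 44 − 4 = 40; dropped labels = 2 × 40 = 80.
Actual frame index = 80667 − 80 = 80587.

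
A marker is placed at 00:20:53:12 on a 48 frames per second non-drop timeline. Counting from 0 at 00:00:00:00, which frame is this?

frame 60156

Total seconds to the label: (0 × 3600 + 20 × 60 + 53) = 1253.
Frame index = 1253 × 48 + 12 = 60156.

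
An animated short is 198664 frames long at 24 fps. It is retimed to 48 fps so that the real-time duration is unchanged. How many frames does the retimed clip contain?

397328 frames

Frames at target rate = 198664 × (48) / (24) = 397328.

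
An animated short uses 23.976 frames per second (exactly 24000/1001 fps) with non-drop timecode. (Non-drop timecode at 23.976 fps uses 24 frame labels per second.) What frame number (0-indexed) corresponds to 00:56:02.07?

80695

Total seconds to the label: (0 × 3600 + 56 × 60 + 2) = 3362.
Frame index = 3362 × 24 + 7 = 80695.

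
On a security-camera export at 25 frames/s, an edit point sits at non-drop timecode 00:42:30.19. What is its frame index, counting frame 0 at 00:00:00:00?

Total seconds to the label: (0 × 3600 + 42 × 60 + 30) = 2550.
Frame index = 2550 × 25 + 19 = 63769.

frame 63769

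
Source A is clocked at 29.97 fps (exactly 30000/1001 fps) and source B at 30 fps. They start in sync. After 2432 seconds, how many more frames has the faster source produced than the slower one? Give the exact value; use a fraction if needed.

72960/1001 frames

A emits 30000/1001 × 2432 = 72960000/1001 frames; B emits 30 × 2432 = 72960.
Difference = 72960/1001 frames (≈ 72.8871); B is ahead of A.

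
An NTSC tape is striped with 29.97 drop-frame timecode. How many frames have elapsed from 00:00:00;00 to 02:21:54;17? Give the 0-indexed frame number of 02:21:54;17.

As if non-drop at 30 labels/s: (2 × 3600 + 21 × 60 + 54) × 30 + 17 = 255437.
Minute boundaries passed: 141; those not divisible by 10: 141 − 14 = 127; dropped labels = 2 × 127 = 254.
Actual frame index = 255437 − 254 = 255183.

255183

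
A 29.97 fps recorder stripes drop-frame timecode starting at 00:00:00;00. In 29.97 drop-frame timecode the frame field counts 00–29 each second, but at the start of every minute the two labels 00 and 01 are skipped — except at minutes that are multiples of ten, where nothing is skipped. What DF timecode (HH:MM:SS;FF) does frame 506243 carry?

Each 10-minute DF block holds 10 × 60 × 30 − 9 × 2 = 17982 frames. 506243 ÷ 17982 → 28 full blocks, remainder 2747.
Within the partial block the first minute is 1800 frames and each further minute 1798, so 1 further minute boundary passed. Total skipped labels = 18 × 28 + 2 × 1 = 506.
Non-drop label index = 506243 + 506 = 506749; at 30 labels/s that is 04:41:31:19, i.e. DF 04:41:31;19.

04:41:31;19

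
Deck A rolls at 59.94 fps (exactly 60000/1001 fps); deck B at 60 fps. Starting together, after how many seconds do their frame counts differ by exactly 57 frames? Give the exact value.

The gap grows by |60 − 60000/1001| = 60/1001 frames per second.
Time for a 57-frame gap: 57 ÷ (60/1001) = 950.95 s.

950.95 seconds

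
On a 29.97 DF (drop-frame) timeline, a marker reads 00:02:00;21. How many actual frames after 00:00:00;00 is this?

3617

As if non-drop at 30 labels/s: (0 × 3600 + 2 × 60 + 0) × 30 + 21 = 3621.
Minute boundaries passed: 2; those not divisible by 10: 2 − 0 = 2; dropped labels = 2 × 2 = 4.
Actual frame index = 3621 − 4 = 3617.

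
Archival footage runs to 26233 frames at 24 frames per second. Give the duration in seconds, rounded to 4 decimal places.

Running time = 26233 × 1/24 = 26233/24 s ≈ 1093.0417 s.

1093.0417 seconds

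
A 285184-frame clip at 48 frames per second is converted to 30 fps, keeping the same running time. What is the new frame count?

178240 frames

Target frames = source frames × (target rate / source rate) = 285184 × (30)/(48) = 285184 × 5/8 = 178240.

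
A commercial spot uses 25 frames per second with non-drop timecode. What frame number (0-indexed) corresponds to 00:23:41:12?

frame 35537

Total seconds to the label: (0 × 3600 + 23 × 60 + 41) = 1421.
Frame index = 1421 × 25 + 12 = 35537.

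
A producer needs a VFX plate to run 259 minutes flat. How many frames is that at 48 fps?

259 min = 15540 s.
Frames = 15540 × 48 = 745920.

745920 frames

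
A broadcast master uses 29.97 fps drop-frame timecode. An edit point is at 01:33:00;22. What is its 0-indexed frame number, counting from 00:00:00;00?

167254

Complete 10-minute blocks: 9, each 17982 frames → 161838.
Remaining 3 whole minutes in the current block: 1800 + 2 × 1798 = 5396 frames.
Within the current minute: 0 × 30 + 22 − 2 = 20 (labels ;00/;01 skipped at this minute). Total = 161838 + 5396 + 20 = 167254.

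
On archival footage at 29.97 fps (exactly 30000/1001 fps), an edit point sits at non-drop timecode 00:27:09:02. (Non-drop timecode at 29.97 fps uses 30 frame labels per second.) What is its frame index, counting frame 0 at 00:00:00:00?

frame 48872

Total seconds to the label: (0 × 3600 + 27 × 60 + 9) = 1629.
Frame index = 1629 × 30 + 2 = 48872.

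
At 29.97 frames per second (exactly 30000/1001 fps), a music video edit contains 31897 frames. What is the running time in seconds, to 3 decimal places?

1064.297 seconds

Running time = 31897 × 1001/30000 = 31928897/30000 s ≈ 1064.297 s.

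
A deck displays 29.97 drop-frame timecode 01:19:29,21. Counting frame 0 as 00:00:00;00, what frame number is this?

As if non-drop at 30 labels/s: (1 × 3600 + 19 × 60 + 29) × 30 + 21 = 143091.
Minute boundaries passed: 79; those not divisible by 10: 79 − 7 = 72; dropped labels = 2 × 72 = 144.
Actual frame index = 143091 − 144 = 142947.

142947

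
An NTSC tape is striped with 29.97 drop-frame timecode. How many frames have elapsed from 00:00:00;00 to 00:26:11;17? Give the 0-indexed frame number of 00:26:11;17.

47099

Complete 10-minute blocks: 2, each 17982 frames → 35964.
Remaining 6 whole minutes in the current block: 1800 + 5 × 1798 = 10790 frames.
Within the current minute: 11 × 30 + 17 − 2 = 345 (labels ;00/;01 skipped at this minute). Total = 35964 + 10790 + 345 = 47099.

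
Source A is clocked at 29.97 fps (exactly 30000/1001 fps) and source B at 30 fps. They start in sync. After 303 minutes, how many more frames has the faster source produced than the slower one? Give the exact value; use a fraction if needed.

545400/1001 frames

303 min = 18180 s.
A emits 30000/1001 × 18180 = 545400000/1001 frames; B emits 30 × 18180 = 545400.
Difference = 545400/1001 frames (≈ 544.8551); B is ahead of A.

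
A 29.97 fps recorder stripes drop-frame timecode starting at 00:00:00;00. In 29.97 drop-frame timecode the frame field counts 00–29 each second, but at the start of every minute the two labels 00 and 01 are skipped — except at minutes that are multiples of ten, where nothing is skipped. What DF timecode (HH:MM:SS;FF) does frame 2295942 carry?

21:16:48;00

Ten DF minutes hold 17982 frames, so frame 2295942 lies in block 127 (frames 2283714–2301695) with 12228 frames into that block.
The block's first minute is 1800 frames and the rest 1798 each; 12228 frames reaches minute 6, so 127 × 18 + 6 × 2 = 2298 labels have been skipped so far.
Adding those back, label number 2295942 + 2298 = 2298240 at 30 labels/s is 76608 s + 0 f = 21 h 16 min 48 s frame 0, i.e. 21:16:48;00.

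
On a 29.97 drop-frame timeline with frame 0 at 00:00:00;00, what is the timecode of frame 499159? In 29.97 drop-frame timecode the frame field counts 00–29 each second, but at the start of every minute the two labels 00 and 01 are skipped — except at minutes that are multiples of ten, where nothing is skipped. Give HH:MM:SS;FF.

Ten DF minutes hold 17982 frames, so frame 499159 lies in block 27 (frames 485514–503495) with 13645 frames into that block.
The block's first minute is 1800 frames and the rest 1798 each; 13645 frames reaches minute 7, so 27 × 18 + 7 × 2 = 500 labels have been skipped so far.
Adding those back, label number 499159 + 500 = 499659 at 30 labels/s is 16655 s + 9 f = 4 h 37 min 35 s frame 9, i.e. 04:37:35;09.

04:37:35;09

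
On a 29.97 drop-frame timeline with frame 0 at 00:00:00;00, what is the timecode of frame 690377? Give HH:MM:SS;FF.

Each 10-minute DF block holds 10 × 60 × 30 − 9 × 2 = 17982 frames. 690377 ÷ 17982 → 38 full blocks, remainder 7061.
Within the partial block the first minute is 1800 frames and each further minute 1798, so 3 further minute boundaries passed. Total skipped labels = 18 × 38 + 2 × 3 = 690.
Non-drop label index = 690377 + 690 = 691067; at 30 labels/s that is 06:23:55:17, i.e. DF 06:23:55;17.

06:23:55;17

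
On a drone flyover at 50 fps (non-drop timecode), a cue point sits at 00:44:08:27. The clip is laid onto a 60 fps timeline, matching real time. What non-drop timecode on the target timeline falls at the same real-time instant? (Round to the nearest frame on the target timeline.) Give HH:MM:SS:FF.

Source frame index: (0×3600 + 44×60 + 8) × 50 + 27 = 132427.
Real time: 132427 / (50) = 132427/50 s.
Target frame: (132427/50) × (60) = 794562/5 ≈ 158912.400 → 158912.
At 60 labels/s: frame 158912 → 00:44:08:32.

00:44:08:32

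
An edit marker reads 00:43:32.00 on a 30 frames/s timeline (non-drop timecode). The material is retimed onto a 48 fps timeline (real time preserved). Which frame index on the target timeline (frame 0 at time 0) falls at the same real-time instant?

frame 125376

Source frame index: (0×3600 + 43×60 + 32) × 30 + 0 = 78360.
Real time: 78360 / (30) = 2612 s.
Target frame: (2612) × (48) = 125376.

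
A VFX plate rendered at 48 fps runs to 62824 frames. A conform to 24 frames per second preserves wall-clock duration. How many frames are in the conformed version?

31412 frames

Target frames = source frames × (target rate / source rate) = 62824 × (24)/(48) = 62824 × 1/2 = 31412.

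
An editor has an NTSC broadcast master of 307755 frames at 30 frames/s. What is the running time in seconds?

Running time = 307755 / (30) = 10258.5 s.

10258.5 seconds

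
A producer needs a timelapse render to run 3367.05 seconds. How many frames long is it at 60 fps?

202023 frames

Frames = 3367.05 × 60 = 202023.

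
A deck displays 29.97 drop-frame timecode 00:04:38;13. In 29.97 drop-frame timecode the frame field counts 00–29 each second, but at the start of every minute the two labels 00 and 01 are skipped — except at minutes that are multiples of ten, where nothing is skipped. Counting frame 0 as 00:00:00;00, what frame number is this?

Complete 10-minute blocks: 0, each 17982 frames → 0.
Remaining 4 whole minutes in the current block: 1800 + 3 × 1798 = 7194 frames.
Within the current minute: 38 × 30 + 13 − 2 = 1151 (labels ;00/;01 skipped at this minute). Total = 0 + 7194 + 1151 = 8345.

8345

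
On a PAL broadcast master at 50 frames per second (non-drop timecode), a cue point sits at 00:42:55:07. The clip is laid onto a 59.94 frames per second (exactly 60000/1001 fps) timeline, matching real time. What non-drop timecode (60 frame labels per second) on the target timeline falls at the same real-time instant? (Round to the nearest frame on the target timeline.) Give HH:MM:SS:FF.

00:42:52:34

Source frame index: (0×3600 + 42×60 + 55) × 50 + 7 = 128757.
Real time: 128757 / (50) = 128757/50 s.
Target frame: (128757/50) × (60000/1001) = 154508400/1001 ≈ 154354.046 → 154354.
At 60 labels/s: frame 154354 → 00:42:52:34.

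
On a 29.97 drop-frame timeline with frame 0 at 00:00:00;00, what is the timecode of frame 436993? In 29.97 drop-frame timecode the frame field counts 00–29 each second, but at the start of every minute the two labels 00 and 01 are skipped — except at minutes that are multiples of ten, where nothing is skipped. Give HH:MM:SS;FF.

Ten DF minutes hold 17982 frames, so frame 436993 lies in block 24 (frames 431568–449549) with 5425 frames into that block.
The block's first minute is 1800 frames and the rest 1798 each; 5425 frames reaches minute 3, so 24 × 18 + 3 × 2 = 438 labels have been skipped so far.
Adding those back, label number 436993 + 438 = 437431 at 30 labels/s is 14581 s + 1 f = 4 h 3 min 1 s frame 1, i.e. 04:03:01;01.

04:03:01;01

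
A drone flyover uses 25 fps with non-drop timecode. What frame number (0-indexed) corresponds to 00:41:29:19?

Total seconds to the label: (0 × 3600 + 41 × 60 + 29) = 2489.
Frame index = 2489 × 25 + 19 = 62244.

frame 62244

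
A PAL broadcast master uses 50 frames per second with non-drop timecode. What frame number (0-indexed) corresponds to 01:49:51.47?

329597

Total seconds to the label: (1 × 3600 + 49 × 60 + 51) = 6591.
Frame index = 6591 × 50 + 47 = 329597.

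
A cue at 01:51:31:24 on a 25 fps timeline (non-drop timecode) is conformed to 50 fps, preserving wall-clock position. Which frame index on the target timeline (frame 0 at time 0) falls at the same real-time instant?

frame 334598

Source frame index: (1×3600 + 51×60 + 31) × 25 + 24 = 167299.
Real time: 167299 / (25) = 167299/25 s.
Target frame: (167299/25) × (50) = 334598.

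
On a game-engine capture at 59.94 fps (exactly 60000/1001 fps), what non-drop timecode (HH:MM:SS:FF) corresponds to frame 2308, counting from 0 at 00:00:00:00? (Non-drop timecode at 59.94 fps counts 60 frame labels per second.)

00:00:38:28

2308 ÷ 60 = 38 full seconds, remainder 28 frames.
38 s = 0 h 0 min 38 s.
Timecode: 00:00:38:28.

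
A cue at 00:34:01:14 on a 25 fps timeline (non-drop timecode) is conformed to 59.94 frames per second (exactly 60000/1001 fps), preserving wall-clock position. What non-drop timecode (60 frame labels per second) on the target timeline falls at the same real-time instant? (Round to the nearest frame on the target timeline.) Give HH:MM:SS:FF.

00:33:59:31

Source frame index: (0×3600 + 34×60 + 1) × 25 + 14 = 51039.
Real time: 51039 / (25) = 51039/25 s.
Target frame: (51039/25) × (60000/1001) = 122493600/1001 ≈ 122371.229 → 122371.
At 60 labels/s: frame 122371 → 00:33:59:31.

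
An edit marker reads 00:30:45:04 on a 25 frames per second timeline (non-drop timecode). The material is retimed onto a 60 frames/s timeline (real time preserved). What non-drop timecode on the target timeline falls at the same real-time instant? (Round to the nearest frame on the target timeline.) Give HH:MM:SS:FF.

00:30:45:10

Source frame index: (0×3600 + 30×60 + 45) × 25 + 4 = 46129.
Real time: 46129 / (25) = 46129/25 s.
Target frame: (46129/25) × (60) = 553548/5 ≈ 110709.600 → 110710.
At 60 labels/s: frame 110710 → 00:30:45:10.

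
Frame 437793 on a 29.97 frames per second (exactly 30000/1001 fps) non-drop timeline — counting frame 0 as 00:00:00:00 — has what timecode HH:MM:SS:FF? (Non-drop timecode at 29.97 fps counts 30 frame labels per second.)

04:03:13:03

437793 ÷ 30 = 14593 full seconds, remainder 3 frames.
14593 s = 4 h 3 min 13 s.
Timecode: 04:03:13:03.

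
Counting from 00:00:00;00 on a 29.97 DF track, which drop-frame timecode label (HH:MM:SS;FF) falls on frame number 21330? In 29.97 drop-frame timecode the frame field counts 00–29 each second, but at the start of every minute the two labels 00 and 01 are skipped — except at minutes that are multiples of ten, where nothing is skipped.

Ten DF minutes hold 17982 frames, so frame 21330 lies in block 1 (frames 17982–35963) with 3348 frames into that block.
The block's first minute is 1800 frames and the rest 1798 each; 3348 frames reaches minute 1, so 1 × 18 + 1 × 2 = 20 labels have been skipped so far.
Adding those back, label number 21330 + 20 = 21350 at 30 labels/s is 711 s + 20 f = 0 h 11 min 51 s frame 20, i.e. 00:11:51;20.

00:11:51;20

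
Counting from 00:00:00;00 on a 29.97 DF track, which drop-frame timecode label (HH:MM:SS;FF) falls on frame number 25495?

Each 10-minute DF block holds 10 × 60 × 30 − 9 × 2 = 17982 frames. 25495 ÷ 17982 → 1 full block, remainder 7513.
Within the partial block the first minute is 1800 frames and each further minute 1798, so 4 further minute boundaries passed. Total skipped labels = 18 × 1 + 2 × 4 = 26.
Non-drop label index = 25495 + 26 = 25521; at 30 labels/s that is 00:14:10:21, i.e. DF 00:14:10;21.

00:14:10;21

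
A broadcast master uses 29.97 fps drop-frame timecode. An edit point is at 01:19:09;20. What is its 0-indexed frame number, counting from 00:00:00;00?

142346

As if non-drop at 30 labels/s: (1 × 3600 + 19 × 60 + 9) × 30 + 20 = 142490.
Minute boundaries passed: 79; those not divisible by 10: 79 − 7 = 72; dropped labels = 2 × 72 = 144.
Actual frame index = 142490 − 144 = 142346.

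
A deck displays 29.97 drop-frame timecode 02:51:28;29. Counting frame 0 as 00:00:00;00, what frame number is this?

308361

As if non-drop at 30 labels/s: (2 × 3600 + 51 × 60 + 28) × 30 + 29 = 308669.
Minute boundaries passed: 171; those not divisible by 10: 171 − 17 = 154; dropped labels = 2 × 154 = 308.
Actual frame index = 308669 − 308 = 308361.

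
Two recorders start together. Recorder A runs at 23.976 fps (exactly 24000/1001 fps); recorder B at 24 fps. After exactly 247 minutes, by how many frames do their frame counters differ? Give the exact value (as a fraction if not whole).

27360/77 frames

247 min = 14820 s.
A emits 24000/1001 × 14820 = 27360000/77 frames; B emits 24 × 14820 = 355680.
Difference = 27360/77 frames (≈ 355.3247); B is ahead of A.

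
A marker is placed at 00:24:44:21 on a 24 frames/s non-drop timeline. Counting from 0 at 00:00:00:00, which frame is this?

Total seconds to the label: (0 × 3600 + 24 × 60 + 44) = 1484.
Frame index = 1484 × 24 + 21 = 35637.

frame 35637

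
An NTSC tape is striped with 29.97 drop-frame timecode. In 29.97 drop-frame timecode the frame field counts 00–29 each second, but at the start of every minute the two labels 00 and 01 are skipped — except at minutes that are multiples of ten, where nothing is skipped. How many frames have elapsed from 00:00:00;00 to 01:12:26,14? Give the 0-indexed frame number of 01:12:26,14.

As if non-drop at 30 labels/s: (1 × 3600 + 12 × 60 + 26) × 30 + 14 = 130394.
Minute boundaries passed: 72; those not divisible by 10: 72 − 7 = 65; dropped labels = 2 × 65 = 130.
Actual frame index = 130394 − 130 = 130264.

130264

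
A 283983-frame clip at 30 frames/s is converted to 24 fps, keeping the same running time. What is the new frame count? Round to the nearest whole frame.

227186 frames

Frames at target rate = 283983 × (24) / (30) = 1135932/5 ≈ 227186.400.
Nearest whole frame: 227186.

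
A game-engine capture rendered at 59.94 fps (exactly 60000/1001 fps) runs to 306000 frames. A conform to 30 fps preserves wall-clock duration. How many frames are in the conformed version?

153153 frames

Target frames = source frames × (target rate / source rate) = 306000 × (30)/(60000/1001) = 306000 × 1001/2000 = 153153.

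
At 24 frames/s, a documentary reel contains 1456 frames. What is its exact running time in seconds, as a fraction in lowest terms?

Running time = 1456 ÷ (24) = 1456 × 1/24 = 182/3 s.

182/3 seconds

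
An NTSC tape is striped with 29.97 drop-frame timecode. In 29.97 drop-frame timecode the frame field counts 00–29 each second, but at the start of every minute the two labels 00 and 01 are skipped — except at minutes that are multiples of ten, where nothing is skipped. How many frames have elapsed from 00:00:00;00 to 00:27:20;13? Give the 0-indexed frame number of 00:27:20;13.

49163

Complete 10-minute blocks: 2, each 17982 frames → 35964.
Remaining 7 whole minutes in the current block: 1800 + 6 × 1798 = 12588 frames.
Within the current minute: 20 × 30 + 13 − 2 = 611 (labels ;00/;01 skipped at this minute). Total = 35964 + 12588 + 611 = 49163.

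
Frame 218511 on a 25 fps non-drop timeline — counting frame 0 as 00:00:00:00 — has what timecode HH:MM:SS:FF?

218511 ÷ 25 = 8740 full seconds, remainder 11 frames.
8740 s = 2 h 25 min 40 s.
Timecode: 02:25:40:11.

02:25:40:11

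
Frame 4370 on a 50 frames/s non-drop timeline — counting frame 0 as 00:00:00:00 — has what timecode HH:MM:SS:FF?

4370 ÷ 50 = 87 full seconds, remainder 20 frames.
87 s = 0 h 1 min 27 s.
Timecode: 00:01:27:20.

00:01:27:20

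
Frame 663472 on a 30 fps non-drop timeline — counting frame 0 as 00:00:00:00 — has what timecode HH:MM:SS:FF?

06:08:35:22

663472 ÷ 30 = 22115 full seconds, remainder 22 frames.
22115 s = 6 h 8 min 35 s.
Timecode: 06:08:35:22.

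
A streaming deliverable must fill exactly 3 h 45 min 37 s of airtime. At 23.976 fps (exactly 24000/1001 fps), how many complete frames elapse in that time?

324563 frames

3 h 45 min 37 s = 13537 s.
Frames = 13537 × 24000/1001 = 324888000/1001 ≈ 324563.4366.
Complete frames: 324563.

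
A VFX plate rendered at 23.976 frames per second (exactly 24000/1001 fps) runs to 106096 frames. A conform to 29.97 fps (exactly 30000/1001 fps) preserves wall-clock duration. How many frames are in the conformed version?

132620 frames

Target frames = source frames × (target rate / source rate) = 106096 × (30000/1001)/(24000/1001) = 106096 × 5/4 = 132620.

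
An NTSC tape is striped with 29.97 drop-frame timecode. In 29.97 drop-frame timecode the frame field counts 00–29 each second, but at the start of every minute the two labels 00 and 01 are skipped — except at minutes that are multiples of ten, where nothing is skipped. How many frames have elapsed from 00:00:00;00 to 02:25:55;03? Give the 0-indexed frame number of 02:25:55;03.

262391

As if non-drop at 30 labels/s: (2 × 3600 + 25 × 60 + 55) × 30 + 3 = 262653.
Minute boundaries passed: 145; those not divisible by 10: 145 − 14 = 131; dropped labels = 2 × 131 = 262.
Actual frame index = 262653 − 262 = 262391.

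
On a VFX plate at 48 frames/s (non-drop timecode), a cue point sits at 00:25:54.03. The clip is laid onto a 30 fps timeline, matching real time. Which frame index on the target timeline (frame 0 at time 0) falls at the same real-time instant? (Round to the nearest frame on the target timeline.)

frame 46622

Source frame index: (0×3600 + 25×60 + 54) × 48 + 3 = 74595.
Real time: 74595 / (48) = 24865/16 s.
Target frame: (24865/16) × (30) = 372975/8 ≈ 46621.875 → 46622.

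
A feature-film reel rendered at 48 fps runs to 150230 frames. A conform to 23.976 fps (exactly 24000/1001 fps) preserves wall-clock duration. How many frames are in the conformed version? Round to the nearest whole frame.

75040 frames

Frames at target rate = 150230 × (24000/1001) / (48) = 75115000/1001 ≈ 75039.960.
Nearest whole frame: 75040.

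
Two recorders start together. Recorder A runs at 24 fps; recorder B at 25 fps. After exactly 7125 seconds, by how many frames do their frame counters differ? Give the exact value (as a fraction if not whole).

7125 frames

A emits 24 × 7125 = 171000 frames; B emits 25 × 7125 = 178125.
Difference = 7125 frames; B is ahead of A.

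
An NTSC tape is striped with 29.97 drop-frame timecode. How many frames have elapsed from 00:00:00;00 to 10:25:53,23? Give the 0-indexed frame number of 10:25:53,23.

1125487

As if non-drop at 30 labels/s: (10 × 3600 + 25 × 60 + 53) × 30 + 23 = 1126613.
Minute boundaries passed: 625; those not divisible by 10: 625 − 62 = 563; dropped labels = 2 × 563 = 1126.
Actual frame index = 1126613 − 1126 = 1125487.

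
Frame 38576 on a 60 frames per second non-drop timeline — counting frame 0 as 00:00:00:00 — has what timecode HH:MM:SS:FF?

00:10:42:56

38576 ÷ 60 = 642 full seconds, remainder 56 frames.
642 s = 0 h 10 min 42 s.
Timecode: 00:10:42:56.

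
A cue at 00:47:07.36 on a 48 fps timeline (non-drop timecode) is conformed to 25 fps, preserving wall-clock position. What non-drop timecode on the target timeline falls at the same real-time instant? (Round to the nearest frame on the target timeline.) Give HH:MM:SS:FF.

Source frame index: (0×3600 + 47×60 + 7) × 48 + 36 = 135732.
Real time: 135732 / (48) = 11311/4 s.
Target frame: (11311/4) × (25) = 282775/4 ≈ 70693.750 → 70694.
At 25 labels/s: frame 70694 → 00:47:07:19.

00:47:07:19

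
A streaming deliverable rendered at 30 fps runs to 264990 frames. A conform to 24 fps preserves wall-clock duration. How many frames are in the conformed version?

211992 frames

Target frames = source frames × (target rate / source rate) = 264990 × (24)/(30) = 264990 × 4/5 = 211992.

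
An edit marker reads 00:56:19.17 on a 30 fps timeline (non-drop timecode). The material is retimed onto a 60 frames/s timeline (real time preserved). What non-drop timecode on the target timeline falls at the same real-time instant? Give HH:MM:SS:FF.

00:56:19:34

Source frame index: (0×3600 + 56×60 + 19) × 30 + 17 = 101387.
Real time: 101387 / (30) = 101387/30 s.
Target frame: (101387/30) × (60) = 202774.
At 60 labels/s: frame 202774 → 00:56:19:34.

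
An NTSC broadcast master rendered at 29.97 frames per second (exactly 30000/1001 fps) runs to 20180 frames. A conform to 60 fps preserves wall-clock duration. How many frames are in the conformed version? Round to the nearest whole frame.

40400 frames

Frames at target rate = 20180 × (60) / (30000/1001) = 1010009/25 ≈ 40400.360.
Nearest whole frame: 40400.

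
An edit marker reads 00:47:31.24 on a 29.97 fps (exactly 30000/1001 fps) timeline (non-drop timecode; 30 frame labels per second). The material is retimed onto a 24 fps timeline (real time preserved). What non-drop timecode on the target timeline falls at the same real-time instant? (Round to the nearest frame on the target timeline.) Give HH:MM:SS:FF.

Source frame index: (0×3600 + 47×60 + 31) × 30 + 24 = 85554.
Real time: 85554 / (30000/1001) = 14273259/5000 s.
Target frame: (14273259/5000) × (24) = 42819777/625 ≈ 68511.643 → 68512.
At 24 labels/s: frame 68512 → 00:47:34:16.

00:47:34:16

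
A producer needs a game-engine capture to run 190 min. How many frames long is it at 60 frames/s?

684000 frames

190 min = 11400 s.
Frames = 11400 × 60 = 684000.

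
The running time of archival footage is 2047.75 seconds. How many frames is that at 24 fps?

49146 frames

Frames = 2047.75 × 24 = 49146.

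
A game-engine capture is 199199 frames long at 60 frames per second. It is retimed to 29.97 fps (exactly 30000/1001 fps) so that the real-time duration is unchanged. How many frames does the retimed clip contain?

Target frames = source frames × (target rate / source rate) = 199199 × (30000/1001)/(60) = 199199 × 500/1001 = 99500.

99500 frames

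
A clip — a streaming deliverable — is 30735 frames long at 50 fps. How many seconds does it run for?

614.7 seconds

Running time = 30735 / (50) = 614.7 s.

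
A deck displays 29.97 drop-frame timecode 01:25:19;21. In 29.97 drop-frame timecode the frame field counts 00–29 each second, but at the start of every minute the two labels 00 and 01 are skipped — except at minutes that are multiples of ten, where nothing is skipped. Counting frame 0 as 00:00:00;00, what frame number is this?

As if non-drop at 30 labels/s: (1 × 3600 + 25 × 60 + 19) × 30 + 21 = 153591.
Minute boundaries passed: 85; those not divisible by 10: 85 − 8 = 77; dropped labels = 2 × 77 = 154.
Actual frame index = 153591 − 154 = 153437.

153437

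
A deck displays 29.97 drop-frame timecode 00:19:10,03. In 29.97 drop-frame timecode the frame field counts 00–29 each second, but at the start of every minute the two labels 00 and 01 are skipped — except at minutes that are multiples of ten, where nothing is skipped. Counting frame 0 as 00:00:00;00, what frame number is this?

34467

As if non-drop at 30 labels/s: (0 × 3600 + 19 × 60 + 10) × 30 + 3 = 34503.
Minute boundaries passed: 19; those not divisible by 10: 19 − 1 = 18; dropped labels = 2 × 18 = 36.
Actual frame index = 34503 − 36 = 34467.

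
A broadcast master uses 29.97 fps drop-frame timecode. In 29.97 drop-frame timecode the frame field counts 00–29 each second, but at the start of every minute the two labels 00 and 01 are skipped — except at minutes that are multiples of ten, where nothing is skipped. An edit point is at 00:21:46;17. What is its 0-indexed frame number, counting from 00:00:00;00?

As if non-drop at 30 labels/s: (0 × 3600 + 21 × 60 + 46) × 30 + 17 = 39197.
Minute boundaries passed: 21; those not divisible by 10: 21 − 2 = 19; dropped labels = 2 × 19 = 38.
Actual frame index = 39197 − 38 = 39159.

39159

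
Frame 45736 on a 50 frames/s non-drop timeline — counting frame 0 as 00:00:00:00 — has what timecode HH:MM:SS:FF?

00:15:14:36

45736 ÷ 50 = 914 full seconds, remainder 36 frames.
914 s = 0 h 15 min 14 s.
Timecode: 00:15:14:36.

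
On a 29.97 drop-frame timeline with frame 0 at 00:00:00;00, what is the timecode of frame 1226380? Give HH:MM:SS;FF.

11:22:00;08

Ten DF minutes hold 17982 frames, so frame 1226380 lies in block 68 (frames 1222776–1240757) with 3604 frames into that block.
The block's first minute is 1800 frames and the rest 1798 each; 3604 frames reaches minute 2, so 68 × 18 + 2 × 2 = 1228 labels have been skipped so far.
Adding those back, label number 1226380 + 1228 = 1227608 at 30 labels/s is 40920 s + 8 f = 11 h 22 min 0 s frame 8, i.e. 11:22:00;08.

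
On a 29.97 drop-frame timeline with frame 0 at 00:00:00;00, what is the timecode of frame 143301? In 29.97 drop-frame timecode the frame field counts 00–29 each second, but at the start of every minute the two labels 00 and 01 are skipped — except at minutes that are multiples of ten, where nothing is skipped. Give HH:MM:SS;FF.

Each 10-minute DF block holds 10 × 60 × 30 − 9 × 2 = 17982 frames. 143301 ÷ 17982 → 7 full blocks, remainder 17427.
Within the partial block the first minute is 1800 frames and each further minute 1798, so 9 further minute boundaries passed. Total skipped labels = 18 × 7 + 2 × 9 = 144.
Non-drop label index = 143301 + 144 = 143445; at 30 labels/s that is 01:19:41:15, i.e. DF 01:19:41;15.

01:19:41;15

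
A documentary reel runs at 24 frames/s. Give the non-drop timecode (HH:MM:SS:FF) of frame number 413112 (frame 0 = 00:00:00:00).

04:46:53:00

413112 ÷ 24 = 17213 full seconds, remainder 0 frames.
17213 s = 4 h 46 min 53 s.
Timecode: 04:46:53:00.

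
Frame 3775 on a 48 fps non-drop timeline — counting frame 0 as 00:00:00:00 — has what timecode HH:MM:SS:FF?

00:01:18:31

3775 ÷ 48 = 78 full seconds, remainder 31 frames.
78 s = 0 h 1 min 18 s.
Timecode: 00:01:18:31.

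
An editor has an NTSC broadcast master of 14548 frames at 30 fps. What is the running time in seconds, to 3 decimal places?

484.933 seconds

Running time = 14548 × 1/30 = 7274/15 s ≈ 484.933 s.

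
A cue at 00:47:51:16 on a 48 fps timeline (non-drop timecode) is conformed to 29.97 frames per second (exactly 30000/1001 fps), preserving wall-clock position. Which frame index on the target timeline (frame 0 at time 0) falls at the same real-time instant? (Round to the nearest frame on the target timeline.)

Source frame index: (0×3600 + 47×60 + 51) × 48 + 16 = 137824.
Real time: 137824 / (48) = 8614/3 s.
Target frame: (8614/3) × (30000/1001) = 86140000/1001 ≈ 86053.946 → 86054.

frame 86054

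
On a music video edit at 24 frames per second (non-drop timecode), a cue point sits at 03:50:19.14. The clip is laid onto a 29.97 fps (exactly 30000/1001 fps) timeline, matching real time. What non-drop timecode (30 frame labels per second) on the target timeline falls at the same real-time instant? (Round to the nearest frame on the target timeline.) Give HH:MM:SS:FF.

Source frame index: (3×3600 + 50×60 + 19) × 24 + 14 = 331670.
Real time: 331670 / (24) = 165835/12 s.
Target frame: (165835/12) × (30000/1001) = 414587500/1001 ≈ 414173.327 → 414173.
At 30 labels/s: frame 414173 → 03:50:05:23.

03:50:05:23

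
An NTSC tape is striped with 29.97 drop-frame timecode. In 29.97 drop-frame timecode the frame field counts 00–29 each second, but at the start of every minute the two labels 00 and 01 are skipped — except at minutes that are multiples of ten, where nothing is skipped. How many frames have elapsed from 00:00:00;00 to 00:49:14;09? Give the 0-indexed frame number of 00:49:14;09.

88539

As if non-drop at 30 labels/s: (0 × 3600 + 49 × 60 + 14) × 30 + 9 = 88629.
Minute boundaries passed: 49; those not divisible by 10: 49 − 4 = 45; dropped labels = 2 × 45 = 90.
Actual frame index = 88629 − 90 = 88539.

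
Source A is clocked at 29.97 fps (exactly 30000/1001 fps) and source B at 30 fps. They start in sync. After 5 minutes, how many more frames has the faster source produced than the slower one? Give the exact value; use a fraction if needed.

5 min = 300 s.
A emits 30000/1001 × 300 = 9000000/1001 frames; B emits 30 × 300 = 9000.
Difference = 9000/1001 frames (≈ 8.9910); B is ahead of A.

9000/1001 frames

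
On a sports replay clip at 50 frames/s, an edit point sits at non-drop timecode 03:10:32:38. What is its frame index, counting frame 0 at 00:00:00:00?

Total seconds to the label: (3 × 3600 + 10 × 60 + 32) = 11432.
Frame index = 11432 × 50 + 38 = 571638.

frame 571638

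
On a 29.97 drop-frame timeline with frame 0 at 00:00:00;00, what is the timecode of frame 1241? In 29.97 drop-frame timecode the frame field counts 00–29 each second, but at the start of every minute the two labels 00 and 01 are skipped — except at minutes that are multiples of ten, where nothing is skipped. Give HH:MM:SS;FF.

00:00:41;11

Each 10-minute DF block holds 10 × 60 × 30 − 9 × 2 = 17982 frames. 1241 ÷ 17982 → 0 full blocks, remainder 1241.
Within the partial block the first minute is 1800 frames and each further minute 1798, so 0 further minute boundaries passed. Total skipped labels = 18 × 0 + 2 × 0 = 0.
Non-drop label index = 1241 + 0 = 1241; at 30 labels/s that is 00:00:41:11, i.e. DF 00:00:41;11.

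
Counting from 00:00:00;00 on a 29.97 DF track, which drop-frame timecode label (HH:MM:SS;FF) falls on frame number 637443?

05:54:29;11

Ten DF minutes hold 17982 frames, so frame 637443 lies in block 35 (frames 629370–647351) with 8073 frames into that block.
The block's first minute is 1800 frames and the rest 1798 each; 8073 frames reaches minute 4, so 35 × 18 + 4 × 2 = 638 labels have been skipped so far.
Adding those back, label number 637443 + 638 = 638081 at 30 labels/s is 21269 s + 11 f = 5 h 54 min 29 s frame 11, i.e. 05:54:29;11.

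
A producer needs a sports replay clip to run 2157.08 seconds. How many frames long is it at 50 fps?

107854 frames

Frames = 2157.08 × 50 = 107854.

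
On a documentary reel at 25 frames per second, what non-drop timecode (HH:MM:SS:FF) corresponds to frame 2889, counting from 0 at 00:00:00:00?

00:01:55:14

2889 ÷ 25 = 115 full seconds, remainder 14 frames.
115 s = 0 h 1 min 55 s.
Timecode: 00:01:55:14.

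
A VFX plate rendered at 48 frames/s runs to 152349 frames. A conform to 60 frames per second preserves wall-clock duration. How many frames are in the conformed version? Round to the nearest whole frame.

Frames at target rate = 152349 × (60) / (48) = 761745/4 ≈ 190436.250.
Nearest whole frame: 190436.

190436 frames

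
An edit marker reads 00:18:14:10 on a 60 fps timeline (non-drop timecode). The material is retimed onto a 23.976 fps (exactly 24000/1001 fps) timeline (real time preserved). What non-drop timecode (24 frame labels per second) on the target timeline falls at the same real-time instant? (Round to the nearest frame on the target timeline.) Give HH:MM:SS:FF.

00:18:13:02

Source frame index: (0×3600 + 18×60 + 14) × 60 + 10 = 65650.
Real time: 65650 / (60) = 6565/6 s.
Target frame: (6565/6) × (24000/1001) = 2020000/77 ≈ 26233.766 → 26234.
At 24 labels/s: frame 26234 → 00:18:13:02.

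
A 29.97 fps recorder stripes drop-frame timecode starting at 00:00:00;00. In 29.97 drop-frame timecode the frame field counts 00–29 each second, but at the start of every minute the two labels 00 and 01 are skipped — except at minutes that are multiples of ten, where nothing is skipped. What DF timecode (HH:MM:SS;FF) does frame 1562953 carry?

14:29:10;19

Each 10-minute DF block holds 10 × 60 × 30 − 9 × 2 = 17982 frames. 1562953 ÷ 17982 → 86 full blocks, remainder 16501.
Within the partial block the first minute is 1800 frames and each further minute 1798, so 9 further minute boundaries passed. Total skipped labels = 18 × 86 + 2 × 9 = 1566.
Non-drop label index = 1562953 + 1566 = 1564519; at 30 labels/s that is 14:29:10:19, i.e. DF 14:29:10;19.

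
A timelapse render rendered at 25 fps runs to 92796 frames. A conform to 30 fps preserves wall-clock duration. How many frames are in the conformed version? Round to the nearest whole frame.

111355 frames

Frames at target rate = 92796 × (30) / (25) = 556776/5 ≈ 111355.200.
Nearest whole frame: 111355.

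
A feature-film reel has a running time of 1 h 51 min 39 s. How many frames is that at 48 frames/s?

321552 frames

1 h 51 min 39 s = 6699 s.
Frames = 6699 × 48 = 321552.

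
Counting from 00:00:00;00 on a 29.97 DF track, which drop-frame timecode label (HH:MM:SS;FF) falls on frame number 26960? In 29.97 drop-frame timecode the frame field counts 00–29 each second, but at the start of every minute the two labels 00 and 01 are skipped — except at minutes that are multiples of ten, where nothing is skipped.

Ten DF minutes hold 17982 frames, so frame 26960 lies in block 1 (frames 17982–35963) with 8978 frames into that block.
The block's first minute is 1800 frames and the rest 1798 each; 8978 frames reaches minute 4, so 1 × 18 + 4 × 2 = 26 labels have been skipped so far.
Adding those back, label number 26960 + 26 = 26986 at 30 labels/s is 899 s + 16 f = 0 h 14 min 59 s frame 16, i.e. 00:14:59;16.

00:14:59;16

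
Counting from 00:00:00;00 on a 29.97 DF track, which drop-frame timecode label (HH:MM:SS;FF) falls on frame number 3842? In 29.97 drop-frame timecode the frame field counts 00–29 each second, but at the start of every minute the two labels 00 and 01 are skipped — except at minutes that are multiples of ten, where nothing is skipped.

00:02:08;06

Each 10-minute DF block holds 10 × 60 × 30 − 9 × 2 = 17982 frames. 3842 ÷ 17982 → 0 full blocks, remainder 3842.
Within the partial block the first minute is 1800 frames and each further minute 1798, so 2 further minute boundaries passed. Total skipped labels = 18 × 0 + 2 × 2 = 4.
Non-drop label index = 3842 + 4 = 3846; at 30 labels/s that is 00:02:08:06, i.e. DF 00:02:08;06.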